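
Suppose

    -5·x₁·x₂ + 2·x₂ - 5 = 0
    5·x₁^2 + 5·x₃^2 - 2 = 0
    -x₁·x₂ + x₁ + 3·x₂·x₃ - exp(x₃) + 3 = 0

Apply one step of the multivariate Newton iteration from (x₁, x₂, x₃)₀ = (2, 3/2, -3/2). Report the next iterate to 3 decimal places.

(0.479, 0.801, -1.578)

At (2, 3/2, -3/2): F = (-17.000, 29.250, -4.97313).
Jacobian J = [[-5·x₂, -5·x₁ + 2, 0], [10·x₁, 0, 10·x₃], [-x₂ + 1, -x₁ + 3·x₃, 3·x₂ - exp(x₃)]].
At the point, J = [[-7.500, -8.000, 0.000], [20.000, 0.000, -15.000], [-0.500, -6.500, 4.27687]] (det J = 1355.54917).
Solving J·Δ = −F gives Δ = (-1.521, -0.699, -0.078).
Then the next iterate is (x₁, x₂, x₃)₁ = (0.479, 0.801, -1.578).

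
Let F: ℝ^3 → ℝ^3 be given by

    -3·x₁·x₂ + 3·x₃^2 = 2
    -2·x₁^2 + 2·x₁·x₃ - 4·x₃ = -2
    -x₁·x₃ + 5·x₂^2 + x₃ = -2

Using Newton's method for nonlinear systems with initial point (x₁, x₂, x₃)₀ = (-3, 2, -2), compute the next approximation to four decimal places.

(-2.0981, 0.9855, -0.8785)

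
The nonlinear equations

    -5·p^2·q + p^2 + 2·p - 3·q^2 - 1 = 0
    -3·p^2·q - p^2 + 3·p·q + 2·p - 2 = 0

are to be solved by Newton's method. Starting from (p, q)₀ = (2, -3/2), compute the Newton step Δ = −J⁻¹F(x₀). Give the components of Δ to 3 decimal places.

(-1.168, -1.071)

At (2, -3/2): F = (30.250, 7.000).
Jacobian J = [[-10·p·q + 2·p + 2, -5·p^2 - 6·q], [-6·p·q - 2·p + 3·q + 2, -3·p^2 + 3·p]].
At the point, J = [[36.000, -11.000], [11.500, -6.000]] (det J = -89.500).
Solving J·Δ = −F gives Δ = (-1.168, -1.071).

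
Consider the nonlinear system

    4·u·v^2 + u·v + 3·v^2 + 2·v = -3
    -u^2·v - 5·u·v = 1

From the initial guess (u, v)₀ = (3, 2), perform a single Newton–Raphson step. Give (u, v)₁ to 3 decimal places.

At (3, 2): F = (73.000, -49.000).
Jacobian J = [[4·v^2 + v, 8·u·v + u + 6·v + 2], [-2·u·v - 5·v, -u^2 - 5·u]].
At the point, J = [[18.000, 65.000], [-22.000, -24.000]] (det J = 998.000).
Solving J·Δ = −F gives Δ = (-1.436, -0.725).
Then the next iterate is (u, v)₁ = (1.564, 1.275).

(1.564, 1.275)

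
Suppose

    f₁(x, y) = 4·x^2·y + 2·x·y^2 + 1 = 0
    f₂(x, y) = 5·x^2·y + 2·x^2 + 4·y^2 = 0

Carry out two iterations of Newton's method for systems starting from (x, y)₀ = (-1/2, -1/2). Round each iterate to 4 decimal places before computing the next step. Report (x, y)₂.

At (-1/2, -1/2): F = (0.2500, 0.8750).
Jacobian J = [[8·x·y + 2·y^2, 4·x^2 + 4·x·y], [10·x·y + 4·x, 5·x^2 + 8·y]].
At the point, J = [[2.5000, 2.0000], [0.5000, -2.7500]] (det J = -7.8750).
Solving J·Δ = −F gives Δ = (-0.3095, 0.2619).
Then the next iterate is (x, y)₁ = (-0.8095, -0.2381).
Round to (-0.8095, -0.2381) and repeat: F = (0.284118, 0.757224), J = [[1.655319, 3.392129], [-1.310580, 1.371651]].
Δ = (0.3244, -0.2421), so (x, y)₂ = (-0.4851, -0.4802).

(-0.4851, -0.4802)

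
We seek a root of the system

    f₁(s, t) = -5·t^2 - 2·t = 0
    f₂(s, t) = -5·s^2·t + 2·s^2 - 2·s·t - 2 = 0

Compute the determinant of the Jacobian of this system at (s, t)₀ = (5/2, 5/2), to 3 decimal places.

J = [[0, -10·t - 2], [-10·s·t + 4·s - 2·t, -5·s^2 - 2·s]].
At the point, J = [[0.000, -27.000], [-57.500, -36.250]].
det J = -1552.500.

-1552.500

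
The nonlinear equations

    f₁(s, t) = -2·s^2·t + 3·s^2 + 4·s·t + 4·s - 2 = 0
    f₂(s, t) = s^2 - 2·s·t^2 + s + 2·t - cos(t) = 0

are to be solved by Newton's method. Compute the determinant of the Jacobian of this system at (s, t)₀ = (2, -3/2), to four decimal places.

286.0551

J = [[-4·s·t + 6·s + 4·t + 4, -2·s^2 + 4·s], [2·s - 2·t^2 + 1, -4·s·t + sin(t) + 2]].
At the point, J = [[22.0000, 0.0000], [0.5000, 13.002505]].
det J = 286.0551.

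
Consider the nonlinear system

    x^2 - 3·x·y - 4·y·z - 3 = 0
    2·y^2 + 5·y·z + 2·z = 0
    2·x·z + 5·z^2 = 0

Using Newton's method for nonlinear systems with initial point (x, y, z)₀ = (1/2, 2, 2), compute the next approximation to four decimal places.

(-0.1653, 0.8362, 1.0791)

At (1/2, 2, 2): F = (-21.7500, 32.0000, 22.0000).
Jacobian J = [[2·x - 3·y, -3·x - 4·z, -4·y], [0, 4·y + 5·z, 5·y + 2], [2·z, 0, 2·x + 10·z]].
At the point, J = [[-5.0000, -9.5000, -8.0000], [0.0000, 18.0000, 12.0000], [4.0000, 0.0000, 21.0000]] (det J = -1770.0000).
Solving J·Δ = −F gives Δ = (-0.6653, -1.1638, -0.9209).
Then the next iterate is (x, y, z)₁ = (-0.1653, 0.8362, 1.0791).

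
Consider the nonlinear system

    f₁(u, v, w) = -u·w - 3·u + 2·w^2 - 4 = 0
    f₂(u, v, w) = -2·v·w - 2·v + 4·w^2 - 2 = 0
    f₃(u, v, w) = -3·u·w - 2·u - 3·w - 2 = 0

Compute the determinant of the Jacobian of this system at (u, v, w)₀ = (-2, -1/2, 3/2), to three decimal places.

-192.500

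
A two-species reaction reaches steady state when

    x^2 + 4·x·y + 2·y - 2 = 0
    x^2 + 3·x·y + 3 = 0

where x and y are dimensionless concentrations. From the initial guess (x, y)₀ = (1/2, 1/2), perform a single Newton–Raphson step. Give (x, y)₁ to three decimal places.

At (1/2, 1/2): F = (0.250, 4.000).
Jacobian J = [[2·x + 4·y, 4·x + 2], [2·x + 3·y, 3·x]].
At the point, J = [[3.000, 4.000], [2.500, 1.500]] (det J = -5.500).
Solving J·Δ = −F gives Δ = (-2.841, 2.068).
Then the next iterate is (x, y)₁ = (-2.341, 2.568).

(-2.341, 2.568)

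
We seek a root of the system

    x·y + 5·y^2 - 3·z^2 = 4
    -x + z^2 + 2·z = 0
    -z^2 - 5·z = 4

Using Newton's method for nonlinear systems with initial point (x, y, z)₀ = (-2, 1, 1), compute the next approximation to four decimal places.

(-2.7143, 0.5179, -0.4286)

At (-2, 1, 1): F = (-4.0000, 5.0000, -10.0000).
Jacobian J = [[y, x + 10·y, -6·z], [-1, 0, 2·z + 2], [0, 0, -2·z - 5]].
At the point, J = [[1.0000, 8.0000, -6.0000], [-1.0000, 0.0000, 4.0000], [0.0000, 0.0000, -7.0000]] (det J = -56.0000).
Solving J·Δ = −F gives Δ = (-0.7143, -0.4821, -1.4286).
Then the next iterate is (x, y, z)₁ = (-2.7143, 0.5179, -0.4286).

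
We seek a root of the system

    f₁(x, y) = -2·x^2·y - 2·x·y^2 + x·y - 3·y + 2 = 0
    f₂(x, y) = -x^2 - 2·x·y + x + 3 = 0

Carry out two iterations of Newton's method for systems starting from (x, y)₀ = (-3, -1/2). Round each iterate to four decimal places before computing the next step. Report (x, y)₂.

(-1.4359, 0.0977)

At (-3, -1/2): F = (15.5000, -12.0000).
Jacobian J = [[-4·x·y - 2·y^2 + y, -2·x^2 - 4·x·y + x - 3], [-2·x - 2·y + 1, -2·x]].
At the point, J = [[-7.0000, -30.0000], [8.0000, 6.0000]] (det J = 198.0000).
Solving J·Δ = −F gives Δ = (1.3485, 0.2020).
Then the next iterate is (x, y)₁ = (-1.6515, -0.2980).
Round to (-1.6515, -0.2980) and repeat: F = (5.305028, -2.363246), J = [[-2.444196, -12.074993], [4.8990, 3.3030]].
Δ = (0.2156, 0.3957), so (x, y)₂ = (-1.4359, 0.0977).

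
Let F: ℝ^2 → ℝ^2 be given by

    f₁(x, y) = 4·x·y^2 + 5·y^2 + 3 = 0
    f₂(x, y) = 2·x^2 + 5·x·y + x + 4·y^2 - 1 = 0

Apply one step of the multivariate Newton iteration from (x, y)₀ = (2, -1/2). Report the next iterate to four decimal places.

At (2, -1/2): F = (6.2500, 5.0000).
Jacobian J = [[4·y^2, 8·x·y + 10·y], [4·x + 5·y + 1, 5·x + 8·y]].
At the point, J = [[1.0000, -13.0000], [6.5000, 6.0000]] (det J = 90.5000).
Solving J·Δ = −F gives Δ = (-1.1326, 0.3936).
Then the next iterate is (x, y)₁ = (0.8674, -0.1064).

(0.8674, -0.1064)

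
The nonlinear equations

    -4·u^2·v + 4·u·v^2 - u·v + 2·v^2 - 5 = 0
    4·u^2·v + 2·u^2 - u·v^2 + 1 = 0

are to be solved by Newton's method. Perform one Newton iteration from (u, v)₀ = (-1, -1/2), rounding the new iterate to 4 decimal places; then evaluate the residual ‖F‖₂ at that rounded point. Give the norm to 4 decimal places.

At (-1, -1/2): F = (-4.0000, 1.2500).
Jacobian J = [[-8·u·v + 4·v^2 - v, -4·u^2 + 8·u·v - u + 4·v], [8·u·v + 4·u - v^2, 4·u^2 - 2·u·v]].
At the point, J = [[-2.5000, -1.0000], [-0.2500, 3.0000]] (det J = -7.7500).
Solving J·Δ = −F gives Δ = (-1.3871, -0.5323).
Then the next iterate is (u, v)₁ = (-2.3871, -1.0323).
Re-evaluating at (-2.3871, -1.0323): F = (8.021094, -8.588909), so ‖F‖₂ = 11.7519.

11.7519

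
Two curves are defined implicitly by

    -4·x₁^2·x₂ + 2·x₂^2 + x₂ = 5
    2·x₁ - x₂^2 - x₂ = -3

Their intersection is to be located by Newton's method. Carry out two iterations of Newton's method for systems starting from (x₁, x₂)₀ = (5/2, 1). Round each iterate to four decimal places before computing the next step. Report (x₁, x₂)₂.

(0.4617, 1.5461)

At (5/2, 1): F = (-27.0000, 6.0000).
Jacobian J = [[-8·x₁·x₂, -4·x₁^2 + 4·x₂ + 1], [2, -2·x₂ - 1]].
At the point, J = [[-20.0000, -20.0000], [2.0000, -3.0000]] (det J = 100.0000).
Solving J·Δ = −F gives Δ = (-2.0100, 0.6600).
Then the next iterate is (x₁, x₂)₁ = (0.4900, 1.6600).
Round to (0.4900, 1.6600) and repeat: F = (0.576936, -0.4356), J = [[-6.5072, 6.6796], [2.0000, -4.3200]].
Δ = (-0.0283, -0.1139), so (x₁, x₂)₂ = (0.4617, 1.5461).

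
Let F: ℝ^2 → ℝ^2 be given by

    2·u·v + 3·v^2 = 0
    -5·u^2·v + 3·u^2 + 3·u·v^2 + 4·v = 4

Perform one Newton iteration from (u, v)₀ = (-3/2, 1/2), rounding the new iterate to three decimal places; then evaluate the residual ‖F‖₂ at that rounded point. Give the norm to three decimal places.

2.164

At (-3/2, 1/2): F = (-0.750, -2.000).
Jacobian J = [[2·v, 2·u + 6·v], [-10·u·v + 6·u + 3·v^2, -5·u^2 + 6·u·v + 4]].
At the point, J = [[1.000, 0.000], [-0.750, -11.750]] (det J = -11.750).
Solving J·Δ = −F gives Δ = (0.750, -0.218).
Then the next iterate is (u, v)₁ = (-0.750, 0.282).
Re-evaluating at (-0.750, 0.282): F = (-0.18443, -2.15655), so ‖F‖₂ = 2.164.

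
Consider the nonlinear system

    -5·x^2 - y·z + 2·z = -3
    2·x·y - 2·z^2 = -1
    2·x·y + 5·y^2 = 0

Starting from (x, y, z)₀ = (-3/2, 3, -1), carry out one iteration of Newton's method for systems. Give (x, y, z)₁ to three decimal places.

At (-3/2, 3, -1): F = (-7.250, -10.000, 36.000).
Jacobian J = [[-10·x, -z, -y + 2], [2·y, 2·x, -4·z], [2·y, 2·x + 10·y, 0]].
At the point, J = [[15.000, 1.000, -1.000], [6.000, -3.000, 4.000], [6.000, 27.000, 0.000]] (det J = -1776.000).
Solving J·Δ = −F gives Δ = (0.613, -1.470, 0.478).
Then the next iterate is (x, y, z)₁ = (-0.887, 1.530, -0.522).

(-0.887, 1.530, -0.522)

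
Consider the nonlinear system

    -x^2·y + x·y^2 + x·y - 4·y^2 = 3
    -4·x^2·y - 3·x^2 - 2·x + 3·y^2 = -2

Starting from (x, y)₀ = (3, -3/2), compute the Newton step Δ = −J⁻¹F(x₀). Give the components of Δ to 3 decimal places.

(-0.203, 0.589)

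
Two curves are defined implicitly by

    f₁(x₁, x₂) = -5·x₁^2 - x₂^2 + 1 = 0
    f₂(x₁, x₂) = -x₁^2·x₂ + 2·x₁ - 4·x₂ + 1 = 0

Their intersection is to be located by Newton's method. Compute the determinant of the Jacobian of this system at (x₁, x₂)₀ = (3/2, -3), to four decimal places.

27.7500

J = [[-10·x₁, -2·x₂], [-2·x₁·x₂ + 2, -x₁^2 - 4]].
At the point, J = [[-15.0000, 6.0000], [11.0000, -6.2500]].
det J = 27.7500.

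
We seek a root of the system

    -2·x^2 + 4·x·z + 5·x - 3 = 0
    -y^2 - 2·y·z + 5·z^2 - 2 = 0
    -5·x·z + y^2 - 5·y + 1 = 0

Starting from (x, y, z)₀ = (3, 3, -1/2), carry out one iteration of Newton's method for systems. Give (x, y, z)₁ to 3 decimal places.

(1.457, 1.996, -0.657)

At (3, 3, -1/2): F = (-12.000, -6.750, 2.500).
Jacobian J = [[-4·x + 4·z + 5, 0, 4·x], [0, -2·y - 2·z, -2·y + 10·z], [-5·z, 2·y - 5, -5·x]].
At the point, J = [[-9.000, 0.000, 12.000], [0.000, -5.000, -11.000], [2.500, 1.000, -15.000]] (det J = -624.000).
Solving J·Δ = −F gives Δ = (-1.543, -1.004, -0.157).
Then the next iterate is (x, y, z)₁ = (1.457, 1.996, -0.657).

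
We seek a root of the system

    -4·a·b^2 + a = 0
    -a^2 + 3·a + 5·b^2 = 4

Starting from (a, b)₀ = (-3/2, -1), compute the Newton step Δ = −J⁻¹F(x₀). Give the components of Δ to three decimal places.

(1.118, 0.096)

At (-3/2, -1): F = (4.500, -5.750).
Jacobian J = [[-4·b^2 + 1, -8·a·b], [-2·a + 3, 10·b]].
At the point, J = [[-3.000, -12.000], [6.000, -10.000]] (det J = 102.000).
Solving J·Δ = −F gives Δ = (1.118, 0.096).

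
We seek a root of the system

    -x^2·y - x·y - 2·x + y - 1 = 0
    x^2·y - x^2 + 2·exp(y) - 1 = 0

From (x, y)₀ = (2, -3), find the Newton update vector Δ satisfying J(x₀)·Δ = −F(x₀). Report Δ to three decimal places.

At (2, -3): F = (10.000, -16.90043).
Jacobian J = [[-2·x·y - y - 2, -x^2 - x + 1], [2·x·y - 2·x, x^2 + 2·exp(y)]].
At the point, J = [[13.000, -5.000], [-16.000, 4.09957]] (det J = -26.70554).
Solving J·Δ = −F gives Δ = (-1.629, -2.236).

(-1.629, -2.236)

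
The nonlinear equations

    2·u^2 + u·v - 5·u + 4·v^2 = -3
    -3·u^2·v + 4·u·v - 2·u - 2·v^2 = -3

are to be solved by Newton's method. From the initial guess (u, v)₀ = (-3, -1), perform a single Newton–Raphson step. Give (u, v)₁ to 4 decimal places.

(-0.2705, -1.5574)

At (-3, -1): F = (43.0000, 46.0000).
Jacobian J = [[4·u + v - 5, u + 8·v], [-6·u·v + 4·v - 2, -3·u^2 + 4·u - 4·v]].
At the point, J = [[-18.0000, -11.0000], [-24.0000, -35.0000]] (det J = 366.0000).
Solving J·Δ = −F gives Δ = (2.7295, -0.5574).
Then the next iterate is (u, v)₁ = (-0.2705, -1.5574).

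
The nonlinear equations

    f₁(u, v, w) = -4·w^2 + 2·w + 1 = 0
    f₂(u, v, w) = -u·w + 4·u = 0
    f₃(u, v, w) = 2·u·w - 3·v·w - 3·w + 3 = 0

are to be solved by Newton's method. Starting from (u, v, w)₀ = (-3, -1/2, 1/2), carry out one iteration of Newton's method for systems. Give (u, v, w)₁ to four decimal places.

(-0.4286, -1.7857, 1.0000)

At (-3, -1/2, 1/2): F = (1.0000, -10.5000, -0.7500).
Jacobian J = [[0, 0, -8·w + 2], [-w + 4, 0, -u], [2·w, -3·w, 2·u - 3·v - 3]].
At the point, J = [[0.0000, 0.0000, -2.0000], [3.5000, 0.0000, 3.0000], [1.0000, -1.5000, -7.5000]] (det J = 10.5000).
Solving J·Δ = −F gives Δ = (2.5714, -1.2857, 0.5000).
Then the next iterate is (u, v, w)₁ = (-0.4286, -1.7857, 1.0000).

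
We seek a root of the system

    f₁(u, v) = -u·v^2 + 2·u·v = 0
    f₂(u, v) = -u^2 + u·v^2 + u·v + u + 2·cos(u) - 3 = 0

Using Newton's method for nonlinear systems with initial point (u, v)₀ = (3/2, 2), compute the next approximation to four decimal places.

(-1.1890, 2.0000)

At (3/2, 2): F = (0.0000, 5.391474).
Jacobian J = [[-v^2 + 2·v, -2·u·v + 2·u], [-2·u + v^2 + v - 2·sin(u) + 1, 2·u·v + u]].
At the point, J = [[0.0000, -3.0000], [2.005010, 7.5000]] (det J = 6.015030).
Solving J·Δ = −F gives Δ = (-2.6890, 0.0000).
Then the next iterate is (u, v)₁ = (-1.1890, 2.0000).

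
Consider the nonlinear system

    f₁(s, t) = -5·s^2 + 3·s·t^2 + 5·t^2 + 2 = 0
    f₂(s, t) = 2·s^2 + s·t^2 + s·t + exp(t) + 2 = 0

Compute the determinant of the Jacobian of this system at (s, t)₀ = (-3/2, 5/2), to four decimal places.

J = [[-10·s + 3·t^2, 6·s·t + 10·t], [4·s + t^2 + t, 2·s·t + s + exp(t)]].
At the point, J = [[33.7500, 2.5000], [2.7500, 3.182494]].
det J = 100.5342.

100.5342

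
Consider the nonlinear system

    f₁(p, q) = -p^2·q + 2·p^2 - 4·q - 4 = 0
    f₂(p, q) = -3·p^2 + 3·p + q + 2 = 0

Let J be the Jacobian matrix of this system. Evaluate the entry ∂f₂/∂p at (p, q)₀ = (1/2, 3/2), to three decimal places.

∂f₂/∂p = -6·p + 3.
At (1/2, 3/2) this is 0.000.

0.000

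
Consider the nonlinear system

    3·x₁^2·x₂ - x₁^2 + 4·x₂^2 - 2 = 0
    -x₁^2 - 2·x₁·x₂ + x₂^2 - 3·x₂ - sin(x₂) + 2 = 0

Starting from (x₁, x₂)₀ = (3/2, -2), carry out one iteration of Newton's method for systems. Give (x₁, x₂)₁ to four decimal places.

(0.6883, -0.3464)

At (3/2, -2): F = (-1.7500, 16.659297).
Jacobian J = [[6·x₁·x₂ - 2·x₁, 3·x₁^2 + 8·x₂], [-2·x₁ - 2·x₂, -2·x₁ + 2·x₂ - cos(x₂) - 3]].
At the point, J = [[-21.0000, -9.2500], [1.0000, -9.583853]] (det J = 210.510916).
Solving J·Δ = −F gives Δ = (-0.8117, 1.6536).
Then the next iterate is (x₁, x₂)₁ = (0.6883, -0.3464).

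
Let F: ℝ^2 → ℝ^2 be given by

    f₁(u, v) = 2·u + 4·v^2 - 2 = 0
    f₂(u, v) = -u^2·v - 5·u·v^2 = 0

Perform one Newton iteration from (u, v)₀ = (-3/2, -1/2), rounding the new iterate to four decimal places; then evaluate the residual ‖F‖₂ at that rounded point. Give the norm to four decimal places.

0.3753

At (-3/2, -1/2): F = (-4.0000, 3.0000).
Jacobian J = [[2, 8·v], [-2·u·v - 5·v^2, -u^2 - 10·u·v]].
At the point, J = [[2.0000, -4.0000], [-2.7500, -9.7500]] (det J = -30.5000).
Solving J·Δ = −F gives Δ = (1.6721, -0.1639).
Then the next iterate is (u, v)₁ = (0.1721, -0.6639).
Re-evaluating at (0.1721, -0.6639): F = (0.107253, -0.359613), so ‖F‖₂ = 0.3753.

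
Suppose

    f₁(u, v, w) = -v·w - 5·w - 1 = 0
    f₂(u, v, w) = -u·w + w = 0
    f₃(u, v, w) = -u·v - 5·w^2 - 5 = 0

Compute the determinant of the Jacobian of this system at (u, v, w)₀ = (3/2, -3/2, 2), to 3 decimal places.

J = [[0, -w, -v - 5], [-w, 0, -u + 1], [-v, -u, -10·w]].
At the point, J = [[0.000, -2.000, -3.500], [-2.000, 0.000, -0.500], [1.500, -1.500, -20.000]].
det J = 71.000.

71.000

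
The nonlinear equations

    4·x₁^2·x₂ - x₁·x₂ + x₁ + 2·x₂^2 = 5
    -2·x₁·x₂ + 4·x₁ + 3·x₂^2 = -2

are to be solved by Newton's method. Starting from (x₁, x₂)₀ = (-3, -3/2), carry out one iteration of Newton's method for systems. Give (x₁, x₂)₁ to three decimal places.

At (-3, -3/2): F = (-62.000, -12.250).
Jacobian J = [[8·x₁·x₂ - x₂ + 1, 4·x₁^2 - x₁ + 4·x₂], [-2·x₂ + 4, -2·x₁ + 6·x₂]].
At the point, J = [[38.500, 33.000], [7.000, -3.000]] (det J = -346.500).
Solving J·Δ = −F gives Δ = (1.703, -0.109).
Then the next iterate is (x₁, x₂)₁ = (-1.297, -1.609).

(-1.297, -1.609)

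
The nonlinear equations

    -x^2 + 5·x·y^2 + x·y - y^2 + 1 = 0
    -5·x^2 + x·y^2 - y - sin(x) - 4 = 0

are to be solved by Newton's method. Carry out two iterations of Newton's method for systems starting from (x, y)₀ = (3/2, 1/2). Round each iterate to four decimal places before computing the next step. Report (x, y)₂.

(-0.4112, -1.5815)

At (3/2, 1/2): F = (1.1250, -16.372495).
Jacobian J = [[-2·x + 5·y^2 + y, 10·x·y + x - 2·y], [-10·x + y^2 - cos(x), 2·x·y - 1]].
At the point, J = [[-1.2500, 8.0000], [-14.820737, 0.5000]] (det J = 117.940898).
Solving J·Δ = −F gives Δ = (-1.1153, -0.3149).
Then the next iterate is (x, y)₁ = (0.3847, 0.1851).
Round to (0.3847, 0.1851) and repeat: F = (0.954855, -5.287171), J = [[-0.412990, 0.726580], [-4.739649, -0.857584]].
Δ = (-0.7959, -1.7666), so (x, y)₂ = (-0.4112, -1.5815).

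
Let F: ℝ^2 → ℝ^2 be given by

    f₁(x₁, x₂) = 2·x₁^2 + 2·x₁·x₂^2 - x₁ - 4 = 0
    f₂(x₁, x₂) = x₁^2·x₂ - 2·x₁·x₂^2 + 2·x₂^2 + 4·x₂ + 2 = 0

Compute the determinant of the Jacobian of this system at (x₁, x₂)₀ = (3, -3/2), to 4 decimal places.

J = [[4·x₁ + 2·x₂^2 - 1, 4·x₁·x₂], [2·x₁·x₂ - 2·x₂^2, x₁^2 - 4·x₁·x₂ + 4·x₂ + 4]].
At the point, J = [[15.5000, -18.0000], [-13.5000, 25.0000]].
det J = 144.5000.

144.5000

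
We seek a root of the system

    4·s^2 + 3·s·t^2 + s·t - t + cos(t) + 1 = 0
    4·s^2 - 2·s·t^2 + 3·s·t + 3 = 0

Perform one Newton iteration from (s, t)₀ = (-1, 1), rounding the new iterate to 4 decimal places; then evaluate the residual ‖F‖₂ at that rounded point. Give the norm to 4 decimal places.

3.0423

At (-1, 1): F = (0.540302, 6.0000).
Jacobian J = [[8·s + 3·t^2 + t, 6·s·t + s - sin(t) - 1], [8·s - 2·t^2 + 3·t, -4·s·t + 3·s]].
At the point, J = [[-4.0000, -8.841471], [-7.0000, 1.0000]] (det J = -65.890297).
Solving J·Δ = −F gives Δ = (0.8133, -0.3068).
Then the next iterate is (s, t)₁ = (-0.1867, 0.6932).
Re-evaluating at (-0.1867, 0.6932): F = (0.816870, 2.930595), so ‖F‖₂ = 3.0423.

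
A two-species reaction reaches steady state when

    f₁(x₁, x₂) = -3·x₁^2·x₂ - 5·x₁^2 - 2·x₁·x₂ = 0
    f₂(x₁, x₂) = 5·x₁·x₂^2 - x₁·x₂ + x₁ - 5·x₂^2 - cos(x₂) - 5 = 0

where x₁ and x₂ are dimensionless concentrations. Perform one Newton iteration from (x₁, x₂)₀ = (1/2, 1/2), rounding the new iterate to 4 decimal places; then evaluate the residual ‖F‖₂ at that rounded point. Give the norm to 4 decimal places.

At (1/2, 1/2): F = (-2.1250, -6.252583).
Jacobian J = [[-6·x₁·x₂ - 10·x₁ - 2·x₂, -3·x₁^2 - 2·x₁], [5·x₂^2 - x₂ + 1, 10·x₁·x₂ - x₁ - 10·x₂ + sin(x₂)]].
At the point, J = [[-7.5000, -1.7500], [1.7500, -2.520574]] (det J = 21.966808).
Solving J·Δ = −F gives Δ = (0.2543, -2.3041).
Then the next iterate is (x₁, x₂)₁ = (0.7543, -1.8041).
Re-evaluating at (0.7543, -1.8041): F = (2.956251, -6.652168), so ‖F‖₂ = 7.2795.

7.2795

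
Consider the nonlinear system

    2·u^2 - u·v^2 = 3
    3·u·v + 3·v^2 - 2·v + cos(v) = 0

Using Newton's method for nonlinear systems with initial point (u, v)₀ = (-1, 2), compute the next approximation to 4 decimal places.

At (-1, 2): F = (3.0000, 1.583853).
Jacobian J = [[4·u - v^2, -2·u·v], [3·v, 3·u + 6·v - sin(v) - 2]].
At the point, J = [[-8.0000, 4.0000], [6.0000, 6.090703]] (det J = -72.725621).
Solving J·Δ = −F gives Δ = (0.1641, -0.4217).
Then the next iterate is (u, v)₁ = (-0.8359, 1.5783).

(-0.8359, 1.5783)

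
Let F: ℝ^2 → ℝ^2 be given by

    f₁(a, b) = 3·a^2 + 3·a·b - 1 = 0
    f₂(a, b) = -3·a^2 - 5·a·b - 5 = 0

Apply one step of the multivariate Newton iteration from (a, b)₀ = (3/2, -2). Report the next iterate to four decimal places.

At (3/2, -2): F = (-3.2500, 3.2500).
Jacobian J = [[6·a + 3·b, 3·a], [-6·a - 5·b, -5·a]].
At the point, J = [[3.0000, 4.5000], [1.0000, -7.5000]] (det J = -27.0000).
Solving J·Δ = −F gives Δ = (0.3611, 0.4815).
Then the next iterate is (a, b)₁ = (1.8611, -1.5185).

(1.8611, -1.5185)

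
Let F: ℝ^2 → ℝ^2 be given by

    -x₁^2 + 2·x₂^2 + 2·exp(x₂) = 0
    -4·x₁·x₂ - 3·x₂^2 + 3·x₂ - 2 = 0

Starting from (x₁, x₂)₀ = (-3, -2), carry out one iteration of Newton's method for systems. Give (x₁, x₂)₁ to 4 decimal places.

(-1.3926, -0.8466)

At (-3, -2): F = (-0.729329, -44.0000).
Jacobian J = [[-2·x₁, 4·x₂ + 2·exp(x₂)], [-4·x₂, -4·x₁ - 6·x₂ + 3]].
At the point, J = [[6.0000, -7.729329], [8.0000, 27.0000]] (det J = 223.834635).
Solving J·Δ = −F gives Δ = (1.6074, 1.1534).
Then the next iterate is (x₁, x₂)₁ = (-1.3926, -0.8466).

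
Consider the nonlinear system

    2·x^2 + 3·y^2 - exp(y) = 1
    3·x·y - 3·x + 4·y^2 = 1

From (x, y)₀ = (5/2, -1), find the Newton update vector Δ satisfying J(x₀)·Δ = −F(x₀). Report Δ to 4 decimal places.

At (5/2, -1): F = (14.132121, -12.0000).
Jacobian J = [[4·x, 6·y - exp(y)], [3·y - 3, 3·x + 8·y]].
At the point, J = [[10.0000, -6.367879], [-6.0000, -0.5000]] (det J = -43.207277).
Solving J·Δ = −F gives Δ = (-1.9321, -0.8148).

(-1.9321, -0.8148)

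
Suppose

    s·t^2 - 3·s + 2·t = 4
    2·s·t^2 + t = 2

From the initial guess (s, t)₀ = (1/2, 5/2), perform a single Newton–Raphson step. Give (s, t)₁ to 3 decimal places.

At (1/2, 5/2): F = (2.625, 6.750).
Jacobian J = [[t^2 - 3, 2·s·t + 2], [2·t^2, 4·s·t + 1]].
At the point, J = [[3.250, 4.500], [12.500, 6.000]] (det J = -36.750).
Solving J·Δ = −F gives Δ = (-0.398, -0.296).
Then the next iterate is (s, t)₁ = (0.102, 2.204).

(0.102, 2.204)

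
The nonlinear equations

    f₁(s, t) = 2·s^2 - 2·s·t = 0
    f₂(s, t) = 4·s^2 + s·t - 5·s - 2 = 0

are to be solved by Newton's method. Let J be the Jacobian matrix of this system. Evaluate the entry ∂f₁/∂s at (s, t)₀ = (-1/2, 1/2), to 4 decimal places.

-3.0000

∂f₁/∂s = 4·s - 2·t.
At (-1/2, 1/2) this is -3.0000.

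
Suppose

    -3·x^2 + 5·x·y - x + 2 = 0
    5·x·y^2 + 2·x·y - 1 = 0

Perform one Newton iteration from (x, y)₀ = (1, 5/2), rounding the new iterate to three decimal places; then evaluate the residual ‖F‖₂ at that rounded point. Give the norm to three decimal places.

228.379

At (1, 5/2): F = (10.500, 35.250).
Jacobian J = [[-6·x + 5·y - 1, 5·x], [5·y^2 + 2·y, 10·x·y + 2·x]].
At the point, J = [[5.500, 5.000], [36.250, 27.000]] (det J = -32.750).
Solving J·Δ = −F gives Δ = (3.275, -5.702).
Then the next iterate is (x, y)₁ = (4.275, -3.202).
Re-evaluating at (4.275, -3.202): F = (-125.54462, 190.77659), so ‖F‖₂ = 228.379.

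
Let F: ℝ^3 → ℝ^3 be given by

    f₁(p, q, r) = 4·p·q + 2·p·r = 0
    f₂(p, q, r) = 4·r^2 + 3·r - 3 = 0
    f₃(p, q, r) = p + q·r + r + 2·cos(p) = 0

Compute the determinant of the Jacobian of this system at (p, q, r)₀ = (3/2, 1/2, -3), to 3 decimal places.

J = [[4·q + 2·r, 4·p, 2·p], [0, 0, 8·r + 3], [-2·sin(p) + 1, r, q + 1]].
At the point, J = [[-4.000, 6.000, 3.000], [0.000, 0.000, -21.000], [-0.99499, -3.000, 1.500]].
det J = 377.369.

377.369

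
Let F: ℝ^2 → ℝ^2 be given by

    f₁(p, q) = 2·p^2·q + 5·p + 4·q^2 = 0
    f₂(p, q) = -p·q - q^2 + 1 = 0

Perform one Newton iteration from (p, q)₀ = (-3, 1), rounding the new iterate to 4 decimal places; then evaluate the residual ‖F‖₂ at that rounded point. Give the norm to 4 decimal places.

17.9410

At (-3, 1): F = (7.0000, 3.0000).
Jacobian J = [[4·p·q + 5, 2·p^2 + 8·q], [-q, -p - 2·q]].
At the point, J = [[-7.0000, 26.0000], [-1.0000, 1.0000]] (det J = 19.0000).
Solving J·Δ = −F gives Δ = (3.7368, 0.7368).
Then the next iterate is (p, q)₁ = (0.7368, 1.7368).
Re-evaluating at (0.7368, 1.7368): F = (17.635625, -3.296148), so ‖F‖₂ = 17.9410.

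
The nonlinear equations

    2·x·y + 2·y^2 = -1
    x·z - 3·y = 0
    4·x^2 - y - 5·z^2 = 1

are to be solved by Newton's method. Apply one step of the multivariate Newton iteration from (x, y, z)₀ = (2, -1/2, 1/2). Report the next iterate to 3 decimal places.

At (2, -1/2, 1/2): F = (-0.500, 2.500, 14.250).
Jacobian J = [[2·y, 2·x + 4·y, 0], [z, -3, x], [8·x, -1, -10·z]].
At the point, J = [[-1.000, 2.000, 0.000], [0.500, -3.000, 2.000], [16.000, -1.000, -5.000]] (det J = 52.000).
Solving J·Δ = −F gives Δ = (-1.413, -0.457, -1.582).
Then the next iterate is (x, y, z)₁ = (0.587, -0.957, -1.082).

(0.587, -0.957, -1.082)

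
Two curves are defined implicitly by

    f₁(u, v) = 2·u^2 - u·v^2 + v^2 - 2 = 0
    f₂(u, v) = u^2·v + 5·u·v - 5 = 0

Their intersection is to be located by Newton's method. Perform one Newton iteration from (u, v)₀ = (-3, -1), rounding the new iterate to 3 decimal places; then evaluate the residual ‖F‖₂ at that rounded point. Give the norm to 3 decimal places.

5.034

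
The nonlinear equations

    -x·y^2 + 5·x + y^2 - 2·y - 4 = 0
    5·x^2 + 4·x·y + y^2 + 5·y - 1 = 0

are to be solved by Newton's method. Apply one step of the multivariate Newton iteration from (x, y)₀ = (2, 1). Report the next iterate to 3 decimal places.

(0.865, 0.615)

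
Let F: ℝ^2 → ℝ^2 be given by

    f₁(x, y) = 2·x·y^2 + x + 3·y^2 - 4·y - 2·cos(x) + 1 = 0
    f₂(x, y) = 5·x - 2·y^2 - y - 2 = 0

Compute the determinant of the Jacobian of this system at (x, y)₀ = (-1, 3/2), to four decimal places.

-21.7194

J = [[2·y^2 + 2·sin(x) + 1, 4·x·y + 6·y - 4], [5, -4·y - 1]].
At the point, J = [[3.817058, -1.0000], [5.0000, -7.0000]].
det J = -21.7194.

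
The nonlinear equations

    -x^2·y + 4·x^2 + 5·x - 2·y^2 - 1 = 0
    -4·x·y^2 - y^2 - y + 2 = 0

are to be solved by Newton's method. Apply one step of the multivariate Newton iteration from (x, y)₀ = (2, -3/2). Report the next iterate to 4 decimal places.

(0.9965, -1.2031)

At (2, -3/2): F = (26.5000, -16.7500).
Jacobian J = [[-2·x·y + 8·x + 5, -x^2 - 4·y], [-4·y^2, -8·x·y - 2·y - 1]].
At the point, J = [[27.0000, 2.0000], [-9.0000, 26.0000]] (det J = 720.0000).
Solving J·Δ = −F gives Δ = (-1.0035, 0.2969).
Then the next iterate is (x, y)₁ = (0.9965, -1.2031).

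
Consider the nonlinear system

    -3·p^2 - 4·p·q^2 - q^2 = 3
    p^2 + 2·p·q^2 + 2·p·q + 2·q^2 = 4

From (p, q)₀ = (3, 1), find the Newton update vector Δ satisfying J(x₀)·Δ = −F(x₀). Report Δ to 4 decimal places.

(-2.0179, 0.0536)

At (3, 1): F = (-43.0000, 19.0000).
Jacobian J = [[-6·p - 4·q^2, -8·p·q - 2·q], [2·p + 2·q^2 + 2·q, 4·p·q + 2·p + 4·q]].
At the point, J = [[-22.0000, -26.0000], [10.0000, 22.0000]] (det J = -224.0000).
Solving J·Δ = −F gives Δ = (-2.0179, 0.0536).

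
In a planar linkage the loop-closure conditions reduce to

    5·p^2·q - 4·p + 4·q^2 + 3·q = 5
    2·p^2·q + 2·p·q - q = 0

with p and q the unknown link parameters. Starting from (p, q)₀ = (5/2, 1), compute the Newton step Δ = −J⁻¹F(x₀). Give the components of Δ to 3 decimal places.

(-1.953, 0.421)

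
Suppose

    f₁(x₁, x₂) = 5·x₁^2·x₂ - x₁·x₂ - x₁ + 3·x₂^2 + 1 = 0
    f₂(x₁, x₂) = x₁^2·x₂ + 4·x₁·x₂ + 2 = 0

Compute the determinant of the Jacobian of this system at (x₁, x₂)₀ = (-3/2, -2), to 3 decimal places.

J = [[10·x₁·x₂ - x₂ - 1, 5·x₁^2 - x₁ + 6·x₂], [2·x₁·x₂ + 4·x₂, x₁^2 + 4·x₁]].
At the point, J = [[31.000, 0.750], [-2.000, -3.750]].
det J = -114.750.

-114.750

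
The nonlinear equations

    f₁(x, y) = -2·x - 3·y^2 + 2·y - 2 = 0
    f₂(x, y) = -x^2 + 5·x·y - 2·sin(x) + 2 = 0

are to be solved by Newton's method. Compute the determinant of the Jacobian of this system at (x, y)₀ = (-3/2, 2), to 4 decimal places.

J = [[-2, -6·y + 2], [-2·x + 5·y - 2·cos(x), 5·x]].
At the point, J = [[-2.0000, -10.0000], [12.858526, -7.5000]].
det J = 143.5853.

143.5853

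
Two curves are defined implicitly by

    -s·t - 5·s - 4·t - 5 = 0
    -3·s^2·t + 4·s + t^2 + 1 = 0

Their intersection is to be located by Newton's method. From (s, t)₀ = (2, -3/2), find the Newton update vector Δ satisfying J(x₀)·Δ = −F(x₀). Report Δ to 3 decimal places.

(-1.439, -0.161)

At (2, -3/2): F = (-6.000, 29.250).
Jacobian J = [[-t - 5, -s - 4], [-6·s·t + 4, -3·s^2 + 2·t]].
At the point, J = [[-3.500, -6.000], [22.000, -15.000]] (det J = 184.500).
Solving J·Δ = −F gives Δ = (-1.439, -0.161).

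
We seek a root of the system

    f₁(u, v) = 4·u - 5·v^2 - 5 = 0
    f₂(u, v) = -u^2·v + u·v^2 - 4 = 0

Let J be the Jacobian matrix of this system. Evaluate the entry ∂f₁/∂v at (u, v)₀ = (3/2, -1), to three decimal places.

∂f₁/∂v = -10·v.
At (3/2, -1) this is 10.000.

10.000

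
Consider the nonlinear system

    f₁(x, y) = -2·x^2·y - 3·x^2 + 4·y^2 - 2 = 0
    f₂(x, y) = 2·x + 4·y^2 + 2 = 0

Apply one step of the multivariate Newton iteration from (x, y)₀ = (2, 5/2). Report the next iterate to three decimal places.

(1.169, 1.033)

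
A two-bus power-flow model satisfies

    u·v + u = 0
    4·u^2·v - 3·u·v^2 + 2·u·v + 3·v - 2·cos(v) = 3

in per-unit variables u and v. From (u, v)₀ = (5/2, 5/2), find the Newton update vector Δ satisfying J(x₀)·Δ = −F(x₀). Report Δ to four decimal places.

At (5/2, 5/2): F = (8.7500, 34.227287).
Jacobian J = [[v + 1, u], [8·u·v - 3·v^2 + 2·v, 4·u^2 - 6·u·v + 2·u + 2·sin(v) + 3]].
At the point, J = [[3.5000, 2.5000], [36.2500, -3.303056]] (det J = -102.185695).
Solving J·Δ = −F gives Δ = (-1.1202, -1.9317).

(-1.1202, -1.9317)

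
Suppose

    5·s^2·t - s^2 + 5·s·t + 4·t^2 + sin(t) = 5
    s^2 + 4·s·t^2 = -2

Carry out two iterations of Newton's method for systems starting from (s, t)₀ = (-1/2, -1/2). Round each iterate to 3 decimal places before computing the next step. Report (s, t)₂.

(-0.368, -1.099)

At (-1/2, -1/2): F = (-4.10443, 1.750).
Jacobian J = [[10·s·t - 2·s + 5·t, 5·s^2 + 5·s + 8·t + cos(t)], [2·s + 4·t^2, 8·s·t]].
At the point, J = [[1.000, -4.37242], [0.000, 2.000]] (det J = 2.000).
Solving J·Δ = −F gives Δ = (0.279, -0.875).
Then the next iterate is (s, t)₁ = (-0.221, -1.375).
Round to (-0.221, -1.375) and repeat: F = (2.71636, 0.37753), J = [[-3.39425, -11.66625], [7.12050, 2.431]].
Δ = (-0.147, 0.276), so (s, t)₂ = (-0.368, -1.099).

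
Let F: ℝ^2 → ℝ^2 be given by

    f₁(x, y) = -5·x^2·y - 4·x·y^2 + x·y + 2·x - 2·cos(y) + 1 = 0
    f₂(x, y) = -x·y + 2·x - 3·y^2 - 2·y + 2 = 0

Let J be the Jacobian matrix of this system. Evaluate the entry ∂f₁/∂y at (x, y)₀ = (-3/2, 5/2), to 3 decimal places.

∂f₁/∂y = -5·x^2 - 8·x·y + x + 2·sin(y).
At (-3/2, 5/2) this is 18.447.

18.447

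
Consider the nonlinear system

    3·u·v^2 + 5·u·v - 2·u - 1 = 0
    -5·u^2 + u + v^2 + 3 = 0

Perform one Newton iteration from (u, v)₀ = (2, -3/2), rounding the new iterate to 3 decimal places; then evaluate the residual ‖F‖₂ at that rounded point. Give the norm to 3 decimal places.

At (2, -3/2): F = (-6.500, -12.750).
Jacobian J = [[3·v^2 + 5·v - 2, 6·u·v + 5·u], [-10·u + 1, 2·v]].
At the point, J = [[-2.750, -8.000], [-19.000, -3.000]] (det J = -143.750).
Solving J·Δ = −F gives Δ = (-0.574, -0.615).
Then the next iterate is (u, v)₁ = (1.426, -2.115).
Re-evaluating at (1.426, -2.115): F = (0.20451, -1.26815), so ‖F‖₂ = 1.285.

1.285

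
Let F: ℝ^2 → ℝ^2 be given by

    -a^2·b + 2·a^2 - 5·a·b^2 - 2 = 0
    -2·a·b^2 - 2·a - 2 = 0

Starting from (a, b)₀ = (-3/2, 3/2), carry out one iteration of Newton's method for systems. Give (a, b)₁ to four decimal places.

At (-3/2, 3/2): F = (16.0000, 7.7500).
Jacobian J = [[-2·a·b + 4·a - 5·b^2, -a^2 - 10·a·b], [-2·b^2 - 2, -4·a·b]].
At the point, J = [[-12.7500, 20.2500], [-6.5000, 9.0000]] (det J = 16.8750).
Solving J·Δ = −F gives Δ = (0.7667, -0.3074).
Then the next iterate is (a, b)₁ = (-0.7333, 1.1926).

(-0.7333, 1.1926)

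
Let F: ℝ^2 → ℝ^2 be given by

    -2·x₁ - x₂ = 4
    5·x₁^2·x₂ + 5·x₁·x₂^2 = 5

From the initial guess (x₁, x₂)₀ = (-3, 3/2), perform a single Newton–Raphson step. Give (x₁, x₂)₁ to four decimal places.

(-2.1481, 0.2963)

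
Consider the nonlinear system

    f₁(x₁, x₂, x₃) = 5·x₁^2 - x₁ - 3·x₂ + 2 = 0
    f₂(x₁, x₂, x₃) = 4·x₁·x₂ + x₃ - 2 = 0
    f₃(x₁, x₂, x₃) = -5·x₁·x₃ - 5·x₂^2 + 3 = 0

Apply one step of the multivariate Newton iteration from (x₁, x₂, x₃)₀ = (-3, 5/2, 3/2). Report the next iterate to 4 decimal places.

At (-3, 5/2, 3/2): F = (42.5000, -30.5000, -5.7500).
Jacobian J = [[10·x₁ - 1, -3, 0], [4·x₂, 4·x₁, 1], [-5·x₃, -10·x₂, -5·x₁]].
At the point, J = [[-31.0000, -3.0000, 0.0000], [10.0000, -12.0000, 1.0000], [-7.5000, -25.0000, 15.0000]] (det J = 5277.5000).
Solving J·Δ = −F gives Δ = (1.5050, -1.3852, -1.1729).
Then the next iterate is (x₁, x₂, x₃)₁ = (-1.4950, 1.1148, 0.3271).

(-1.4950, 1.1148, 0.3271)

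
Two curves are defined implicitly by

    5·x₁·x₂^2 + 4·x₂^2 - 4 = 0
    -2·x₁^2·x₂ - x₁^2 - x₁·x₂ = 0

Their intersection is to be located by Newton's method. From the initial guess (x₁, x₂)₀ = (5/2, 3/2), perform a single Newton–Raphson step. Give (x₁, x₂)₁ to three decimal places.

At (5/2, 3/2): F = (33.125, -28.750).
Jacobian J = [[5·x₂^2, 10·x₁·x₂ + 8·x₂], [-4·x₁·x₂ - 2·x₁ - x₂, -2·x₁^2 - x₁]].
At the point, J = [[11.250, 49.500], [-21.500, -15.000]] (det J = 895.500).
Solving J·Δ = −F gives Δ = (-1.034, -0.434).
Then the next iterate is (x₁, x₂)₁ = (1.466, 1.066).

(1.466, 1.066)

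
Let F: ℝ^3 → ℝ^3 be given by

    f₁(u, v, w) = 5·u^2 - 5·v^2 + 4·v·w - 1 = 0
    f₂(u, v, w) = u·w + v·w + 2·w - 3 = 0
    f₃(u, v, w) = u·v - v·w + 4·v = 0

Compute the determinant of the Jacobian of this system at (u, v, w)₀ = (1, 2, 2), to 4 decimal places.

J = [[10·u, -10·v + 4·w, 4·v], [w, w, u + v + 2], [v, u - w + 4, -v]].
At the point, J = [[10.0000, -12.0000, 8.0000], [2.0000, 2.0000, 5.0000], [2.0000, 3.0000, -2.0000]].
det J = -342.0000.

-342.0000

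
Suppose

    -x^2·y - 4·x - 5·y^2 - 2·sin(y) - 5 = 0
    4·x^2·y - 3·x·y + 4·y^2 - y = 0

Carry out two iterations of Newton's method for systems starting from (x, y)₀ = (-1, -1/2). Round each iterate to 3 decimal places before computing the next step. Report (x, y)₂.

(-1.180, -0.062)

At (-1, -1/2): F = (-0.79115, -2.000).
Jacobian J = [[-2·x·y - 4, -x^2 - 10·y - 2·cos(y)], [8·x·y - 3·y, 4·x^2 - 3·x + 8·y - 1]].
At the point, J = [[-5.000, 2.24483], [5.500, 2.000]] (det J = -22.34659).
Solving J·Δ = −F gives Δ = (0.130, 0.642).
Then the next iterate is (x, y)₁ = (-0.870, 0.142).
Round to (-0.870, 0.142) and repeat: F = (-2.01135, 0.73920), J = [[-3.75292, -4.15677], [-1.41432, 5.77360]].
Δ = (-0.310, -0.204), so (x, y)₂ = (-1.180, -0.062).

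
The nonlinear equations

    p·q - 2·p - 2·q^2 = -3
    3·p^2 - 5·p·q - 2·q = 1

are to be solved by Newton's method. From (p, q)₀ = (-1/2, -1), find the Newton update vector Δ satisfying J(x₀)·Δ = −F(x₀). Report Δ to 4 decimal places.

(0.4559, -0.3235)

At (-1/2, -1): F = (2.5000, -0.7500).
Jacobian J = [[q - 2, p - 4·q], [6·p - 5·q, -5·p - 2]].
At the point, J = [[-3.0000, 3.5000], [2.0000, 0.5000]] (det J = -8.5000).
Solving J·Δ = −F gives Δ = (0.4559, -0.3235).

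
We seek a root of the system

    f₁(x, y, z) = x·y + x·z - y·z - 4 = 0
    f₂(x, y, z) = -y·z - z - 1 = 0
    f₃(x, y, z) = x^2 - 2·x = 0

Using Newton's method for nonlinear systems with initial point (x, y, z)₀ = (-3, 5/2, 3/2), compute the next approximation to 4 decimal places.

At (-3, 5/2, 3/2): F = (-19.7500, -6.2500, 15.0000).
Jacobian J = [[y + z, x - z, x - y], [0, -z, -y - 1], [2·x - 2, 0, 0]].
At the point, J = [[4.0000, -4.5000, -5.5000], [0.0000, -1.5000, -3.5000], [-8.0000, 0.0000, 0.0000]] (det J = -60.0000).
Solving J·Δ = −F gives Δ = (1.8750, -1.1333, -1.3000).
Then the next iterate is (x, y, z)₁ = (-1.1250, 1.3667, 0.2000).

(-1.1250, 1.3667, 0.2000)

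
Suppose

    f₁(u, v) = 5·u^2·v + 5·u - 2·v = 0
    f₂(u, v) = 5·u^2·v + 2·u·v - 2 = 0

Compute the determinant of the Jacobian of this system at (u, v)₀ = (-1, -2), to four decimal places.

27.0000

J = [[10·u·v + 5, 5·u^2 - 2], [10·u·v + 2·v, 5·u^2 + 2·u]].
At the point, J = [[25.0000, 3.0000], [16.0000, 3.0000]].
det J = 27.0000.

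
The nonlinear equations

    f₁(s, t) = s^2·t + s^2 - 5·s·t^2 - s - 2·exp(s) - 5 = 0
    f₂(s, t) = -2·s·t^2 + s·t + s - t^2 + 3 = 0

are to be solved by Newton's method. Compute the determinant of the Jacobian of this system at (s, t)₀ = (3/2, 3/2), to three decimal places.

103.490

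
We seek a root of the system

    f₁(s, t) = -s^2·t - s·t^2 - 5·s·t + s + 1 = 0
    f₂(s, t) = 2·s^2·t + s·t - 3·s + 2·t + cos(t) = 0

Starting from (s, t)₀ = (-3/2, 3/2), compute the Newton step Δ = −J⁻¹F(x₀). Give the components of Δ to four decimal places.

(0.8746, -0.7213)

At (-3/2, 3/2): F = (10.7500, 12.070737).
Jacobian J = [[-2·s·t - t^2 - 5·t + 1, -s^2 - 2·s·t - 5·s], [4·s·t + t - 3, 2·s^2 + s - sin(t) + 2]].
At the point, J = [[-4.2500, 9.7500], [-10.5000, 4.002505]] (det J = 85.364354).
Solving J·Δ = −F gives Δ = (0.8746, -0.7213).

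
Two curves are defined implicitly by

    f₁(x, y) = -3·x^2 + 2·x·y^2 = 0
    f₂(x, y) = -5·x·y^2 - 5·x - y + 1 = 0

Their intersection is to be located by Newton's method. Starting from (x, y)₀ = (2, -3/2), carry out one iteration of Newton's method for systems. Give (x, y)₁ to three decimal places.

(0.916, -1.073)

At (2, -3/2): F = (-3.000, -30.000).
Jacobian J = [[-6·x + 2·y^2, 4·x·y], [-5·y^2 - 5, -10·x·y - 1]].
At the point, J = [[-7.500, -12.000], [-16.250, 29.000]] (det J = -412.500).
Solving J·Δ = −F gives Δ = (-1.084, 0.427).
Then the next iterate is (x, y)₁ = (0.916, -1.073).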